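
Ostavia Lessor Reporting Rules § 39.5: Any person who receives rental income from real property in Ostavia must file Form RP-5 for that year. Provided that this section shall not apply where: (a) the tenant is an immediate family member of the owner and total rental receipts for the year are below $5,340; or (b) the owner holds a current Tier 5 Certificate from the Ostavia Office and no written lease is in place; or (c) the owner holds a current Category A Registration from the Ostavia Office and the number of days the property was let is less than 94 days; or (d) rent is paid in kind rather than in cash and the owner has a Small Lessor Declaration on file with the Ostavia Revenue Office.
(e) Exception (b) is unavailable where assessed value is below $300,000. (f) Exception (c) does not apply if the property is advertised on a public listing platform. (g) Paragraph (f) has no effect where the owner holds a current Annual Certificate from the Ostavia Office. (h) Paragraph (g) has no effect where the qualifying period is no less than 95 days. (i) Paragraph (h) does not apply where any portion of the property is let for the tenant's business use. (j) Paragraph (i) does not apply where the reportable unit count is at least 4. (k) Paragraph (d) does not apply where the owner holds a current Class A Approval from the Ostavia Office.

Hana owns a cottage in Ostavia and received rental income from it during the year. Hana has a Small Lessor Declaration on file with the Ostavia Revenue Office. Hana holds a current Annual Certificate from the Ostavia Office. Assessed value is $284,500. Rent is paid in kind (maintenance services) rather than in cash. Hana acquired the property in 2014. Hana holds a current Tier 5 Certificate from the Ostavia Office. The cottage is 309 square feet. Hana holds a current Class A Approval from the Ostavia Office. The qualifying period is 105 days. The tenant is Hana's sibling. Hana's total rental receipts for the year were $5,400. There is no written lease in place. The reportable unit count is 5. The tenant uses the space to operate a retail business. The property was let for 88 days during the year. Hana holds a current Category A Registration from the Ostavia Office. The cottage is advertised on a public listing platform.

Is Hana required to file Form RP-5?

Yes — Hana must file Form RP-5.

Exception (a) requires that total rental receipts for the year are below $5,340; but total rental receipts for the year are $5,400, not below $5,340, so (a) is unavailable.
All of (b)'s requirements are met (a current Tier 5 Certificate is held; there is no written lease). However, paragraph (e) must be considered: (e) operates — assessed value is $284,500, below the $300,000 limit. Exception (b) does not apply.
Exception (c)'s conditions are all satisfied: a current Category A Registration is held; the number of days the property was let is 88 days, less than the 94 days limit. But: (f) applies — the property is publicly advertised. (g) would limit (f) — a current Annual Certificate is held — but (h) sets (g) aside: (h) operates against (g): the qualifying period is 105 days, meeting the 95 days threshold. (i) applies (the space is let for business use), but is set aside by (j): (j) operates against (i): the reportable unit count is 5, meeting the 4 threshold. So (c) is unavailable.
Exception (d): rent is paid in kind; a Small Lessor Declaration is on file — every condition holds. Turning to paragraph (k): (k) applies — a current Class A Approval is held. (d) is therefore removed.
No exception is made out. Hana falls within the general rule.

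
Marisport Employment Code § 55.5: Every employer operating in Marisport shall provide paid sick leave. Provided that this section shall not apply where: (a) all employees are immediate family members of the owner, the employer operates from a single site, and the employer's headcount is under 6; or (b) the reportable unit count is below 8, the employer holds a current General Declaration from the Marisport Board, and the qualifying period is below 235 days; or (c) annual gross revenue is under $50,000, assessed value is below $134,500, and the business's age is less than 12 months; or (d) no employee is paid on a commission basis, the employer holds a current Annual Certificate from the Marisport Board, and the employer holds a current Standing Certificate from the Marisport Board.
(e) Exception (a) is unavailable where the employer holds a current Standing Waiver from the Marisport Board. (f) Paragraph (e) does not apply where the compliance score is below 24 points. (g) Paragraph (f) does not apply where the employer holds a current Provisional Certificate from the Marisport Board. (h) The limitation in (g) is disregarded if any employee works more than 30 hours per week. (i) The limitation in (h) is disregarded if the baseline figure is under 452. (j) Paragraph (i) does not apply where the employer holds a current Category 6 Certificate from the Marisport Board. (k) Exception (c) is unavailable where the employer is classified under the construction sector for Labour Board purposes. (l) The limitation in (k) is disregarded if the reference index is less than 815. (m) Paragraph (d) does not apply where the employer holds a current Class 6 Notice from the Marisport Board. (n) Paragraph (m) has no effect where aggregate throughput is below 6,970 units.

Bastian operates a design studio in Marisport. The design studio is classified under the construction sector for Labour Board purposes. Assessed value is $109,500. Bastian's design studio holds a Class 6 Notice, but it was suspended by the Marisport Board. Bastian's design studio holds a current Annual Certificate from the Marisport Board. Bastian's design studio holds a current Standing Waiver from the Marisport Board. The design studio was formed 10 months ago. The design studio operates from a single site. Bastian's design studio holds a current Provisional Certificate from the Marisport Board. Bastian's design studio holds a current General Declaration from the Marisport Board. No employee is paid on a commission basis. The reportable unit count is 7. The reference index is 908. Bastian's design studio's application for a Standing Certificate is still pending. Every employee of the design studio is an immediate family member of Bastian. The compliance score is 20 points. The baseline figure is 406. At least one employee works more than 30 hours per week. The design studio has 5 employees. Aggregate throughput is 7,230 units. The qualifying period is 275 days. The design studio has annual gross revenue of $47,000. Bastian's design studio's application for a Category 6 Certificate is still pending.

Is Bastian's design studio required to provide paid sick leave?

All of (a)'s requirements are met (every employee is an immediate family member; the employer operates from a single site; the employer's headcount is 5, under the 6 limit). Turning to paragraphs (e)–(j): (e) is triggered — a current Standing Waiver is held. (f) would limit (e) — the compliance score is 20 points, below the 24 points limit — but (g) sets (f) aside: (g) applies — a current Provisional Certificate is held. (h) would limit (g) — at least one employee exceeds 30 hours/week — but (i) sets (h) aside: (i) is engaged — the baseline figure is 406, under the 452 limit. (j) is not engaged (no current Category 6 Certificate is held), so (i) stands. Exception (a) does not apply.
Exception (b) requires that the qualifying period is below 235 days; but the qualifying period is 275 days, not below 235 days, so (b) is unavailable.
Exception (c)'s conditions are all satisfied: annual gross revenue is $47,000, under the $50,000 limit; assessed value is $109,500, below the $134,500 limit; the business's age is 10 months, less than the 12 months limit. But applying paragraphs (k)–(l): (k) operates against (c): the design studio is classified under the construction sector. (l) is not triggered (the reference index is 908, not less than 815), so (k) stands. (c) is therefore removed.
Exception (d) requires that the employer holds a current Standing Certificate from the Marisport Board; but no current Standing Certificate is held, so (d) is unavailable.
No exception displaces § 55.5.

Yes — Bastian's design studio must provide paid sick leave.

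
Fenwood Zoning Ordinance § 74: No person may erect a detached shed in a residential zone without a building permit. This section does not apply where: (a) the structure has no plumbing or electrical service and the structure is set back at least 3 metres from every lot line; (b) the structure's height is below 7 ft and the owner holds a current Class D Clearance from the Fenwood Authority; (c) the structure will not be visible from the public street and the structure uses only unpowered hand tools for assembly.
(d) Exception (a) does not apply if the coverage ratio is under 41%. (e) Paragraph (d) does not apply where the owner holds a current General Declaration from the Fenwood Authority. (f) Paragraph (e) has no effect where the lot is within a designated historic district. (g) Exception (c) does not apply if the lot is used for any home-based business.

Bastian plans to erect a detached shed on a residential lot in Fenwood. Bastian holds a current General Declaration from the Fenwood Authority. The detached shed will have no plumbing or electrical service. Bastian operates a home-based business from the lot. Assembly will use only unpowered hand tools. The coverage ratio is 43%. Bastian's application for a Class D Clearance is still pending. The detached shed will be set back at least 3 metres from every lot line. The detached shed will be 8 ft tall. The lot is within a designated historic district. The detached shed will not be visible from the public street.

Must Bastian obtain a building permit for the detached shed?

No — exception (a) applies; Bastian does not need a building permit.

Exception (a): there is no plumbing or electrical service; the setback is at least 3 m on every side — every condition holds. Considering the limiting provisions: (d), which would limit (a), is not triggered: the coverage ratio is 43%, not under 41%. (a) remains available.
Exception (b) fails — the structure's height is 8 ft, not below 7 ft.
Exception (c): the structure will not be visible from the street; assembly uses only hand tools — every condition holds. But applying paragraph (g): (g) operates against (c): a home-based business operates on the lot. Exception (c) does not apply.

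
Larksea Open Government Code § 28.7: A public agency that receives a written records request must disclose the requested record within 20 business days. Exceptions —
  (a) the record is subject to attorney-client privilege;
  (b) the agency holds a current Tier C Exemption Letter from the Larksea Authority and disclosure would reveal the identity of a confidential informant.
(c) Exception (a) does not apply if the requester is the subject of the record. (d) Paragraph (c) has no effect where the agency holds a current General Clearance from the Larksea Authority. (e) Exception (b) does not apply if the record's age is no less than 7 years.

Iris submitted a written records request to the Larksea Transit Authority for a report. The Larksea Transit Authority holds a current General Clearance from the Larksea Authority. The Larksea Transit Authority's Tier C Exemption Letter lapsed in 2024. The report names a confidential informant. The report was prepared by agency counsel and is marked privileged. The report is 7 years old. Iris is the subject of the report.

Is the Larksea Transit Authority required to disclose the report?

No — exception (a) applies; the Larksea Transit Authority is not required to disclose the report.

All of (a)'s requirements are met (the report is privileged). Under paragraphs (c)–(d): (c) is triggered (Iris is the subject of the report), but is displaced by (d): (d) operates against (c): a current General Clearance is held. So (a) applies.
Exception (b) requires that the agency holds a current Tier C Exemption Letter from the Larksea Authority; but no current Tier C Exemption Letter is held, so (b) is unavailable.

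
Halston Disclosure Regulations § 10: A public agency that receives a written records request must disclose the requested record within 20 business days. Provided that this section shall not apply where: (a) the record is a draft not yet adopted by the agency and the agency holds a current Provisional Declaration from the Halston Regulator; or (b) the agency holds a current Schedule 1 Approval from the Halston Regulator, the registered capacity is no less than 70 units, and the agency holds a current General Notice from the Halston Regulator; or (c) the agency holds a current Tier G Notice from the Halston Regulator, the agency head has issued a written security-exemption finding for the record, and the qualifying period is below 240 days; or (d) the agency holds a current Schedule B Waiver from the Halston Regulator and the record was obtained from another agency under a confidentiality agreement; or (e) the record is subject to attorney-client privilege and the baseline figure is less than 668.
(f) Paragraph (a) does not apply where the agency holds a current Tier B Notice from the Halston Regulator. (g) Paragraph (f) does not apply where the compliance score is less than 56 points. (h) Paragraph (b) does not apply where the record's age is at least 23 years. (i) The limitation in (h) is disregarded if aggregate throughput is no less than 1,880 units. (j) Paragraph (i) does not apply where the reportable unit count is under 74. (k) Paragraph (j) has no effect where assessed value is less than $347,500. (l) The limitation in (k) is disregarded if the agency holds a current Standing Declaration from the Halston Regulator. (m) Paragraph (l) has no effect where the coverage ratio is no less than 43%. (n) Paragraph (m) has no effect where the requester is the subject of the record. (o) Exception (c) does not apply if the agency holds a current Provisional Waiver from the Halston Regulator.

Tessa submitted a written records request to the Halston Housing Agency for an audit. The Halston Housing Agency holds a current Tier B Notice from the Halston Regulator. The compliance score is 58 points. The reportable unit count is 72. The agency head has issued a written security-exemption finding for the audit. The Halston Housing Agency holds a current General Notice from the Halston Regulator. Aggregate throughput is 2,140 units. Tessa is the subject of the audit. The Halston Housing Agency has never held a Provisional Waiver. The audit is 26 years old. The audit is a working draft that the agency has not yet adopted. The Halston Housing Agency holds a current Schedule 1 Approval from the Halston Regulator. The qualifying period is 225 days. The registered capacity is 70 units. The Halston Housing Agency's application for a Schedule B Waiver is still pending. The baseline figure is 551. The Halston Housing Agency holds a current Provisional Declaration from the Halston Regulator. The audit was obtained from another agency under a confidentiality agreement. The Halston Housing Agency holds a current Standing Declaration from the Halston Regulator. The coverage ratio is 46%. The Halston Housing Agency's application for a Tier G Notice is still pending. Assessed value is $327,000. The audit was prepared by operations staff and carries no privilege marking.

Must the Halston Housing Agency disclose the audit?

Yes — the Halston Housing Agency must disclose the audit.

All of (a)'s requirements are met (the audit is an unadopted draft; a current Provisional Declaration is held). However, paragraphs (f)–(g) must be considered: (f) operates — a current Tier B Notice is held. (g) is inapplicable (the compliance score is 58 points, not less than 56 points), so (f) stands. Exception (a) does not apply.
Exception (b)'s conditions are all satisfied: a current Schedule 1 Approval is held; the registered capacity is 70 units, meeting the 70 units threshold; a current General Notice is held. But: (h) is engaged — the record's age is 26 years, meeting the 23 years threshold. (i) is triggered (aggregate throughput is 2,140 units, meeting the 1,880 units threshold), but is itself disapplied by (j): (j) operates against (i): the reportable unit count is 72, under the 74 limit. (k) would limit (j) — assessed value is $327,000, less than the $347,500 limit — but (l) sets (k) aside: (l) operates against (k): a current Standing Declaration is held. (m) operates (the coverage ratio is 46%, meeting the 43% threshold), but yields to (n): (n) operates — Tessa is the subject of the audit. Exception (b) does not apply.
Exception (c) does not apply: the Tier G Notice is not current.
Exception (d) fails — there is no Schedule B Waiver in force.
Exception (e) does not apply: the audit carries no privilege marking.
None of the exceptions is available; § 10 applies in full.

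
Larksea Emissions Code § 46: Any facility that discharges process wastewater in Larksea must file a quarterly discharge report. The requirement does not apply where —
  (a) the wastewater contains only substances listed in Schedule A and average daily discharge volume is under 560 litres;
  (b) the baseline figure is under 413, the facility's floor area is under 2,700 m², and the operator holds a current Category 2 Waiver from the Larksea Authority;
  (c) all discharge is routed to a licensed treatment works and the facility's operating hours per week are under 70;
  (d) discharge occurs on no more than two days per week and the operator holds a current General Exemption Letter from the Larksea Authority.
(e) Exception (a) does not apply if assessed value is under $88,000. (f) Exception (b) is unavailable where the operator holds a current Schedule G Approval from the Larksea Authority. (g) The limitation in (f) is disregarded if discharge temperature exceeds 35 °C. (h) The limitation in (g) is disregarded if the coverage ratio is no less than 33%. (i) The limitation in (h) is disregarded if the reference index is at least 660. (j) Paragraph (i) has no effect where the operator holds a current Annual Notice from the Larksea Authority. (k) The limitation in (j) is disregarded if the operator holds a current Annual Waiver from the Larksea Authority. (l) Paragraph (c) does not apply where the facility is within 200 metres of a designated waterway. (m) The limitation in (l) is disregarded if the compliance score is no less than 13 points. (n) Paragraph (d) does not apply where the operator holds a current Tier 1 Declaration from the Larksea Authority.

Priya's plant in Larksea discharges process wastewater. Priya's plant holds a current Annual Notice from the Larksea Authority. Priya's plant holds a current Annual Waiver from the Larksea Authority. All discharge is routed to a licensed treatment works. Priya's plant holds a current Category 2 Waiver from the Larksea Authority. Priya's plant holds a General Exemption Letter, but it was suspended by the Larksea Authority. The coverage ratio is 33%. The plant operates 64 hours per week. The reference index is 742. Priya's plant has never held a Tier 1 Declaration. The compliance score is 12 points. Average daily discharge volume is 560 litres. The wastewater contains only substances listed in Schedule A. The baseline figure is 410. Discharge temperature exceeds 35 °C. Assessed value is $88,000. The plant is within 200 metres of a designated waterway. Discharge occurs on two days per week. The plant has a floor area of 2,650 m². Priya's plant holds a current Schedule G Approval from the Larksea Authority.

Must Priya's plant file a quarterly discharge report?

Exception (a) fails — average daily discharge volume is 560 litres, not under 560 litres.
Exception (b)'s conditions are all satisfied: the baseline figure is 410, under the 413 limit; the facility's floor area is 2,650 m², under the 2,700 m² limit; a current Category 2 Waiver is held. Considering the limiting provisions: (f) operates (a current Schedule G Approval is held), but is set aside by (g): (g) operates against (f): discharge temperature exceeds 35 °C. (h) would limit (g) — the coverage ratio is 33%, meeting the 33% threshold — but (i) sets (h) aside: (i) operates — the reference index is 742, meeting the 660 threshold. (j) is triggered (a current Annual Notice is held), but is overridden by (k): (k) operates against (j): a current Annual Waiver is held. (b) remains available.
Exception (c): discharge is routed to a licensed treatment works; the facility's operating hours per week are 64, under the 70 limit — every condition holds. But: (l) is engaged — the plant is within 200 m of a designated waterway. (m), which would lift (l), is not triggered — the compliance score is 12 points, short of 13 points. (c) is therefore removed.
Exception (d) does not apply: the General Exemption Letter is not current.

No — exception (b) applies; Priya's plant is not required to file a quarterly discharge report.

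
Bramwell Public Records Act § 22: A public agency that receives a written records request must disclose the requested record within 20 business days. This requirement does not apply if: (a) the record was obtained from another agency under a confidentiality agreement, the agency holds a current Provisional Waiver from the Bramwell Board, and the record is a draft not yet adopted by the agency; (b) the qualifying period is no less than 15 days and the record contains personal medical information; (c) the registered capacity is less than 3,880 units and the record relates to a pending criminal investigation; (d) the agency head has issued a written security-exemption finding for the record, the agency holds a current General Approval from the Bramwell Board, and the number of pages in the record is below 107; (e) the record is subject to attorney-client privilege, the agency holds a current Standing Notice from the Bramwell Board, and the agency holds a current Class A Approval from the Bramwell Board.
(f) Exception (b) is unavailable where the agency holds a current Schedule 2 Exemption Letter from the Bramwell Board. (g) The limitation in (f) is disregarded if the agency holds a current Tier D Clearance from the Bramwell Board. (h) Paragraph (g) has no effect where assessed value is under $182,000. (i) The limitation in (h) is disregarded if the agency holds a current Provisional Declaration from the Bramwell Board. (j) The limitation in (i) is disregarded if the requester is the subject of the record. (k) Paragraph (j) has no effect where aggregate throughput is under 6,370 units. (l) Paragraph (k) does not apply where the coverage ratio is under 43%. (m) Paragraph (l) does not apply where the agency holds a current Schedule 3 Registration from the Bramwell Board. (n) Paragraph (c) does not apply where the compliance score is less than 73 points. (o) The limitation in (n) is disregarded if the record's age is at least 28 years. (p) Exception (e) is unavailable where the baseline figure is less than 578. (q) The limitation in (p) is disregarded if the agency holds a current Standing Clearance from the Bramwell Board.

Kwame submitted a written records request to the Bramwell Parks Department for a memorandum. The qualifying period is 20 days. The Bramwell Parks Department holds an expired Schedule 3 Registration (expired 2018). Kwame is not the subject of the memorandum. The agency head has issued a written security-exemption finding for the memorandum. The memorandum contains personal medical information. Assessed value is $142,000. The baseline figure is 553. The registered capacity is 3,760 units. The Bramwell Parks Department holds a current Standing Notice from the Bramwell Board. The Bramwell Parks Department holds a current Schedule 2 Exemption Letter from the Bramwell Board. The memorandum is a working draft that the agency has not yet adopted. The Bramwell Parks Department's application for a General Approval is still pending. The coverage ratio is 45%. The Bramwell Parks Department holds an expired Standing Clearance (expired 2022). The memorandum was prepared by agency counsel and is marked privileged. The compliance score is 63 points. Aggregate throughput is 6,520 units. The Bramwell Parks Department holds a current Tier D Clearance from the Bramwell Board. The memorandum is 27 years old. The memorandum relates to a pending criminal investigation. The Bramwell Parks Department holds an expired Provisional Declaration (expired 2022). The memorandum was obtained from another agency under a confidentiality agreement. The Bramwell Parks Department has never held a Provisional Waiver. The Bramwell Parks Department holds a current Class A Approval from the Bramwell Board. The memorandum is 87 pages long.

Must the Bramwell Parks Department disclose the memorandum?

Yes — the Bramwell Parks Department must disclose the memorandum.

Exception (a) requires that the agency holds a current Provisional Waiver from the Bramwell Board; but the Provisional Waiver is not current, so (a) is unavailable.
Exception (b) is satisfied on its face — the qualifying period is 20 days, meeting the 15 days threshold; the memorandum contains personal medical information. However, paragraphs (f)–(m) must be considered: (f) operates against (b): a current Schedule 2 Exemption Letter is held. (g) is engaged (a current Tier D Clearance is held), but yields to (h): (h) operates against (g): assessed value is $142,000, under the $182,000 limit. (i), which would lift (h), is not triggered — no current Provisional Declaration is held. Exception (b) does not apply.
Exception (c)'s conditions are all satisfied: the registered capacity is 3,760 units, less than the 3,880 units limit; the memorandum relates to a pending investigation. Turning to paragraphs (n)–(o): (n) is engaged — the compliance score is 63 points, less than the 73 points limit. (o) is not engaged (the record's age is 27 years, short of 28 years), so (n) stands. So (c) is unavailable.
Exception (d) does not apply: the General Approval is not current.
All of (e)'s requirements are met (the memorandum is privileged; a current Standing Notice is held; a current Class A Approval is held). Turning to paragraphs (p)–(q): (p) applies — the baseline figure is 553, less than the 578 limit. (q), which would lift (p), does not operate here — no current Standing Clearance is held. Exception (e) does not apply.
No exception is made out. the Bramwell Parks Department falls within the general rule.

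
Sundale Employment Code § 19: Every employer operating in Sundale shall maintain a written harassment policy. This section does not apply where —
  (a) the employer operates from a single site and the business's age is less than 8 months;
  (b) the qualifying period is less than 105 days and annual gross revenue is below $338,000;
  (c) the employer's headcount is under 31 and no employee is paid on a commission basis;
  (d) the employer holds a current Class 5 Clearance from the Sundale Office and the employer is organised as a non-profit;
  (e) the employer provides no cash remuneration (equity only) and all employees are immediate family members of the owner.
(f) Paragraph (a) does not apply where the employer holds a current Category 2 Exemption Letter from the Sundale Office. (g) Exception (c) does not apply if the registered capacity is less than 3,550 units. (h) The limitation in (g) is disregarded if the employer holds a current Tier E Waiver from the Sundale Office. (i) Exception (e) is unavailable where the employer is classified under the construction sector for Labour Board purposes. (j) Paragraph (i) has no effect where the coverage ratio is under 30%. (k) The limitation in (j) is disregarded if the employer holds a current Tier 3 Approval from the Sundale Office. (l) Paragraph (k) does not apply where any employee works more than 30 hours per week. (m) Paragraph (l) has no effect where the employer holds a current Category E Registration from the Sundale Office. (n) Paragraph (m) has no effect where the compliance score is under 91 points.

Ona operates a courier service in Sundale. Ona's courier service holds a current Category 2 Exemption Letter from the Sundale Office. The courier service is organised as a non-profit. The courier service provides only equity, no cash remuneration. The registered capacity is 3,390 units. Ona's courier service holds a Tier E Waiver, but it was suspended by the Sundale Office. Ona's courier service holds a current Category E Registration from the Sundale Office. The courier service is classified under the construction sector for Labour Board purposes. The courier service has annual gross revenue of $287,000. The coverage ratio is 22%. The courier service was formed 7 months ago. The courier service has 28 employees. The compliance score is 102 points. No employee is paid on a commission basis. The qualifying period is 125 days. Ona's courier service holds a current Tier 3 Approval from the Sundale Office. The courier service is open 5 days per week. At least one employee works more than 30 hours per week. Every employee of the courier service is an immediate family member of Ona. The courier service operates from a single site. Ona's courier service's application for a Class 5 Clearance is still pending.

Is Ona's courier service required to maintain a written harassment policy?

All of (a)'s requirements are met (the employer operates from a single site; the business's age is 7 months, less than the 8 months limit). Turning to paragraph (f): (f) is engaged — a current Category 2 Exemption Letter is held. Exception (a) does not apply.
Exception (b) requires that the qualifying period is less than 105 days; but the qualifying period is 125 days, not less than 105 days, so (b) is unavailable.
Exception (c): the employer's headcount is 28, under the 31 limit; no employee is paid on commission — every condition holds. But applying paragraphs (g)–(h): (g) operates against (c): the registered capacity is 3,390 units, less than the 3,550 units limit. (h), which would lift (g), does not operate here — there is no Tier E Waiver in force. (c) is therefore removed.
Exception (d) fails — the Class 5 Clearance is not current.
Exception (e) is satisfied on its face — remuneration is equity-only; every employee is an immediate family member. Turning to paragraphs (i)–(n): (i) operates against (e): the courier service is classified under the construction sector. (j) applies (the coverage ratio is 22%, under the 30% limit), but is set aside by (k): (k) operates — a current Tier 3 Approval is held. (l) would limit (k) — at least one employee exceeds 30 hours/week — but (m) sets (l) aside: (m) operates against (l): a current Category E Registration is held. (n), which would lift (m), is inapplicable — the compliance score is 102 points, not under 91 points. (e) is therefore removed.
No exception is made out. Ona's courier service falls within the general rule.

Yes — Ona's courier service must maintain a written harassment policy.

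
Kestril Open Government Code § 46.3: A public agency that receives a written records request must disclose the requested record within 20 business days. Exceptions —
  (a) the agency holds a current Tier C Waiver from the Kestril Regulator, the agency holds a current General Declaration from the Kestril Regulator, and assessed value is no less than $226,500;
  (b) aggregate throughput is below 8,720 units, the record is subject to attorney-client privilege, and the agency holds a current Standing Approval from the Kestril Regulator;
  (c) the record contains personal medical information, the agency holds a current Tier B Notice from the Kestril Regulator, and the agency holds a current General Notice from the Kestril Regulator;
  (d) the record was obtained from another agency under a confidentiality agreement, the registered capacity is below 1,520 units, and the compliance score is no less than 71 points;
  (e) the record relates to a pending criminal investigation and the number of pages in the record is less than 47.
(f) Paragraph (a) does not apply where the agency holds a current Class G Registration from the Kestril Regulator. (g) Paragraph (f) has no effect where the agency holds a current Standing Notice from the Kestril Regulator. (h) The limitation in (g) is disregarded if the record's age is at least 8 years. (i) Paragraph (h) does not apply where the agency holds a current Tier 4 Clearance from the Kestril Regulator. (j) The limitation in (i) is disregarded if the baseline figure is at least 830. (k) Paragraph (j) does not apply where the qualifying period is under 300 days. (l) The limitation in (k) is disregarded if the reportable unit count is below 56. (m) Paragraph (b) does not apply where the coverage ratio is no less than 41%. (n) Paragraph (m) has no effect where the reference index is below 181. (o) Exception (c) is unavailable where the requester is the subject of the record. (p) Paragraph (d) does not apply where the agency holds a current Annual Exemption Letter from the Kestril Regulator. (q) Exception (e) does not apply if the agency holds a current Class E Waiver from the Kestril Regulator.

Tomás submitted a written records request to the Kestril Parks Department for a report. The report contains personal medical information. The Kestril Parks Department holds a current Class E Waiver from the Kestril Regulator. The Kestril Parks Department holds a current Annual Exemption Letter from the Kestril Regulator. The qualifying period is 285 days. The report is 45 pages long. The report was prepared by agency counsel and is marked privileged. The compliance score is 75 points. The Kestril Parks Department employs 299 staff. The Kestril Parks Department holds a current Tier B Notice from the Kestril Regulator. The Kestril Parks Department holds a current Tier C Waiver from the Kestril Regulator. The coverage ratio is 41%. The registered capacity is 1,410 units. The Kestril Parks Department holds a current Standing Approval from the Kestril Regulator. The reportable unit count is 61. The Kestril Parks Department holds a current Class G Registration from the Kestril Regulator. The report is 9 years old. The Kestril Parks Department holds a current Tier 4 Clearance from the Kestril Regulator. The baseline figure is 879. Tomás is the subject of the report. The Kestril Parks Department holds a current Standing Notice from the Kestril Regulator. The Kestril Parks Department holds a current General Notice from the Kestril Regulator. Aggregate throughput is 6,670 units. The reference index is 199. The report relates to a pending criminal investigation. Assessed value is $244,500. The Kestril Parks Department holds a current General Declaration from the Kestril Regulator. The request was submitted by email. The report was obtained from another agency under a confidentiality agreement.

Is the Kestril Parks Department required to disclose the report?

No — exception (a) applies; the Kestril Parks Department is not required to disclose the report.

Exception (a)'s conditions are all satisfied: a current Tier C Waiver is held; a current General Declaration is held; assessed value is $244,500, meeting the $226,500 threshold. Under paragraphs (f)–(l): (f) would limit (a) — a current Class G Registration is held — but (g) sets (f) aside: (g) operates against (f): a current Standing Notice is held. (h) would limit (g) — the record's age is 9 years, meeting the 8 years threshold — but (i) sets (h) aside: (i) operates against (h): a current Tier 4 Clearance is held. (j) would limit (i) — the baseline figure is 879, meeting the 830 threshold — but (k) sets (j) aside: (k) operates against (j): the qualifying period is 285 days, under the 300 days limit. (l), which would lift (k), is not triggered — the reportable unit count is 61, not below 56. So (a) applies.
Exception (b) is satisfied on its face — aggregate throughput is 6,670 units, below the 8,720 units limit; the report is privileged; a current Standing Approval is held. But applying paragraphs (m)–(n): (m) operates against (b): the coverage ratio is 41%, meeting the 41% threshold. (n) is inapplicable (the reference index is 199, not below 181), so (m) stands. So (b) is unavailable.
Exception (c) is satisfied on its face — the report contains personal medical information; a current Tier B Notice is held; a current General Notice is held. But applying paragraph (o): (o) operates — Tomás is the subject of the report. So (c) is unavailable.
Exception (d): the report was obtained under a confidentiality agreement; the registered capacity is 1,410 units, below the 1,520 units limit; the compliance score is 75 points, meeting the 71 points threshold — every condition holds. But applying paragraph (p): (p) is engaged — a current Annual Exemption Letter is held. (d) is therefore removed.
All of (e)'s requirements are met (the report relates to a pending investigation; the number of pages in the record is 45, less than the 47 limit). However, paragraph (q) must be considered: (q) is engaged — a current Class E Waiver is held. Exception (e) does not apply.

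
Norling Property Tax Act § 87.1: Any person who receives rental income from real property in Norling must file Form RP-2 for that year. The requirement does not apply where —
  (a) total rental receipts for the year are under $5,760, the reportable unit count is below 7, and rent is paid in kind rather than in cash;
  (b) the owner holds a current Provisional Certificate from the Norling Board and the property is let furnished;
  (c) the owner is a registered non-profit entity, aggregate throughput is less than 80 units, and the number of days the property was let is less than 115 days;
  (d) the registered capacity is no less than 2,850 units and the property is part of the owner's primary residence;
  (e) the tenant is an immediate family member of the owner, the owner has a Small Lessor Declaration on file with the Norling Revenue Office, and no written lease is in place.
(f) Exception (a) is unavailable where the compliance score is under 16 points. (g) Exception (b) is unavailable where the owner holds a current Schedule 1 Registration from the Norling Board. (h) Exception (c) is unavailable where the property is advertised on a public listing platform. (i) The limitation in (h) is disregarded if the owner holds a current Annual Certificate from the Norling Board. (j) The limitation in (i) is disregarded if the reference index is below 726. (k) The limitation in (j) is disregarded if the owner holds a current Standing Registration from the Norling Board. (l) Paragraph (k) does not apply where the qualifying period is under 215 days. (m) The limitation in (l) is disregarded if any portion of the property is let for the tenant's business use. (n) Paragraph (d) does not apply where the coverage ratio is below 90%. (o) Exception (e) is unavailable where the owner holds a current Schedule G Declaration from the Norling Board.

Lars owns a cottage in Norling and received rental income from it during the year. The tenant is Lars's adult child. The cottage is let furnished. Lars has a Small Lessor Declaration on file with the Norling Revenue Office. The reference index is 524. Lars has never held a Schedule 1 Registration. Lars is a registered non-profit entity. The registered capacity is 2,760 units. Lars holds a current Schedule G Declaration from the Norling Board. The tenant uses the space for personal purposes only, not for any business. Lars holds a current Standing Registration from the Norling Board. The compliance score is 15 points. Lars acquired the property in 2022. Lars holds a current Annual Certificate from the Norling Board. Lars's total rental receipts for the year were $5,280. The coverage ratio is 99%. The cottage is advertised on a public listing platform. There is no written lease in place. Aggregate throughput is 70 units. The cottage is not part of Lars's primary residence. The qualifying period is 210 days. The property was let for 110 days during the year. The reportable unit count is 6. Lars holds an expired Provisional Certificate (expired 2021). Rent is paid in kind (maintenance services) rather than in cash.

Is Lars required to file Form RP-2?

Yes — Lars must file Form RP-2.

Exception (a): total rental receipts for the year are $5,280, under the $5,760 limit; the reportable unit count is 6, below the 7 limit; rent is paid in kind — every condition holds. However, paragraph (f) must be considered: (f) operates against (a): the compliance score is 15 points, under the 16 points limit. (a) is therefore removed.
Exception (b) requires that the owner holds a current Provisional Certificate from the Norling Board; but there is no Provisional Certificate in force, so (b) is unavailable.
Exception (c)'s conditions are all satisfied: Lars is a registered non-profit; aggregate throughput is 70 units, less than the 80 units limit; the number of days the property was let is 110 days, less than the 115 days limit. However, paragraphs (h)–(m) must be considered: (h) operates against (c): the property is publicly advertised. (i) is engaged (a current Annual Certificate is held), but is displaced by (j): (j) applies — the reference index is 524, below the 726 limit. (k) would limit (j) — a current Standing Registration is held — but (l) sets (k) aside: (l) operates against (k): the qualifying period is 210 days, under the 215 days limit. (m) does not operate here (the space is used for personal purposes only), so (l) stands. (c) is therefore removed.
Exception (d) does not apply: the registered capacity is 2,760 units, short of 2,850 units.
Exception (e) is satisfied on its face — the tenant is an immediate family member; a Small Lessor Declaration is on file; there is no written lease. But applying paragraph (o): (o) applies — a current Schedule G Declaration is held. Exception (e) does not apply.
No exception applies. The general rule governs.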